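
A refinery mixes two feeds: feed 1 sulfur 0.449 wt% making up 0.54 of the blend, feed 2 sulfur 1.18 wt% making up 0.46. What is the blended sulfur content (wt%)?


Linear sulfur blending: S_blend = x1*S1 + x2*S2
Contribution 1: 0.54 * 0.449 = 0.24246 wt%
Contribution 2: 0.46 * 1.18 = 0.5428 wt%
S_blend = 0.24246 + 0.5428 = 0.78526

0.78526 wt%


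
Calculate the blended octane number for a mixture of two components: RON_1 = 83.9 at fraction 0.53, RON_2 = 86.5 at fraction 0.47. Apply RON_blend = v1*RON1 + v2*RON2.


Linear blending: RON_blend = sum(vi * RONi)
Contribution 1: 0.53 * 83.9 = 44.467
Contribution 2: 0.47 * 86.5 = 40.655
RON_blend = 44.467 + 40.655 = 85.122

85.122


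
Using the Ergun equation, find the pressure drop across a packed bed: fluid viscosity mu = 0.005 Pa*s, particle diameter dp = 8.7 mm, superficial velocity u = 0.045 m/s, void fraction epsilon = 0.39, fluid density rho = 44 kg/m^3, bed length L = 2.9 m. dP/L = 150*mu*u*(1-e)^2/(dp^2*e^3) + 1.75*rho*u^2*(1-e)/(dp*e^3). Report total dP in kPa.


dp = 8.7 mm = 0.0087 m
Viscous term = 150*0.005*0.045*(1-0.39)^2 / (0.0087^2*0.39^3) = 2797.06
Inertial term = 1.75*44*0.045^2*(1-0.39) / (0.0087*0.39^3) = 184.303
dP/L = 2797.06 + 184.303 = 2981.36 Pa/m
dP = 2981.36 * 2.9 / 1000 = 8.646 kPa

8.646 kPa


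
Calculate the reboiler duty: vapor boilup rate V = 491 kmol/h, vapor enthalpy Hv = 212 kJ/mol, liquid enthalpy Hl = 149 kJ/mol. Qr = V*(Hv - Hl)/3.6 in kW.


Qr = 491 * (212 - 149) / 3.6 = 491 * 63 / 3.6 = 8592

8592 kW


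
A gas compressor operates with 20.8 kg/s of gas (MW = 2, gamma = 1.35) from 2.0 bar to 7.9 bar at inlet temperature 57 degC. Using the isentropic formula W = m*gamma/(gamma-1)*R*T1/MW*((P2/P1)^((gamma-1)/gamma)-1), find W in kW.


Isentropic work: W = m*(gamma/(gamma-1))*(R*T1/MW)*((P2/P1)^((gamma-1)/gamma) - 1)
T1 = 57 + 273.15 = 330.15 K
Pressure ratio = 7.9 / 2.0 = 3.95
Exponent = (1.35 - 1)/1.35 = 0.259259
(P2/P1)^exp - 1 = 3.95^0.259259 - 1 = 0.427819
W = 20.8 * 1.35 / 0.35 * 8.314 * 330.15 / 2 * 0.427819 = 47110

47110 kW


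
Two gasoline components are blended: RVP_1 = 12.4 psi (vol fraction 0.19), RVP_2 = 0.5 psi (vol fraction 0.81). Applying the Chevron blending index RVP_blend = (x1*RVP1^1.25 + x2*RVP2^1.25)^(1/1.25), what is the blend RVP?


Chevron index: RVP_blend = (sum xi*RVPi^1.25)^(1/1.25)
RVP^1.25 terms: 0.19 * 12.4^1.25 + 0.81 * 0.5^1.25 = 4.76167
RVP_blend = 4.76167^(1/1.25) = 3.485

3.485 psi


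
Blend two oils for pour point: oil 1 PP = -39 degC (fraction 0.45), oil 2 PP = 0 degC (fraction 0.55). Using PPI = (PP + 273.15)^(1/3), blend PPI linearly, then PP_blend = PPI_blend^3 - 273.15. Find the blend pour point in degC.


PPI_1 = (-39 + 273.15)^(1/3) = 6.163557
PPI_2 = (0 + 273.15)^(1/3) = 6.488342
PPI_blend = 0.45 * 6.163557 + 0.55 * 6.488342 = 6.342189
PP_blend = 6.342189^3 - 273.15 = 255.1042 - 273.15 = -18.05

-18.05 degC


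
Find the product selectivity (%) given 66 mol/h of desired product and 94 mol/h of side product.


Selectivity = desired / (desired + undesired) * 100
Total products = 66 + 94 = 160 mol/h
S = 66 / 160 * 100
= 0.4125 * 100
= 41.25 %

41.25 %


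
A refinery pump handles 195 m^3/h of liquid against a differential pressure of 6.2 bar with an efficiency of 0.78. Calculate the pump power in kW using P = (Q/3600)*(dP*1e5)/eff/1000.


Q = 195 / 3600 = 0.0541667 m^3/s
P = 0.0541667 * (6.2 * 1e5) / 0.78 / 1000 = 43.06

43.06 kW


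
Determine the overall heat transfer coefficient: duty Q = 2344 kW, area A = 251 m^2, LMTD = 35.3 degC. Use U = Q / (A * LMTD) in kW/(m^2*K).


From Q = U*A*LMTD, U = Q / (A * LMTD)
U = 2344 / (251 * 35.3) = 2344 / 8860.3 = 0.2646

0.2646 kW/(m^2*K)


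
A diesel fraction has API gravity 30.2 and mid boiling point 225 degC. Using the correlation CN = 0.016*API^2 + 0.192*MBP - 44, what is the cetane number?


CN = 0.016 * 30.2^2 + 0.192 * 225 - 44
CN = 14.59264 + 43.2 - 44 = 13.79264

13.79264


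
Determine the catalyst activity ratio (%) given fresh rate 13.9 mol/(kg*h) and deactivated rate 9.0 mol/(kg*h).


Activity (%) = (rate_used / rate_fresh) * 100
rate_used = 9.0, rate_fresh = 13.9
= (9.0 / 13.9) * 100
= 0.6475 * 100 = 64.75

64.75 %


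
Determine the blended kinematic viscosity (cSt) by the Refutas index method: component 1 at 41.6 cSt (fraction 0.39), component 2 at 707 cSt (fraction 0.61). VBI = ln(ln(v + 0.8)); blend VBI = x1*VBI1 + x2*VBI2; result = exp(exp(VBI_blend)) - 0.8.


Refutas method: VBN_i = 14.534*ln(ln(visc_i + 0.8)) + 10.975, blended linearly by mass fraction; since VBN is linear in VBI_i = ln(ln(visc_i + 0.8)) and the fractions sum to 1, blend VBI directly: visc = exp(exp(VBI_blend)) - 0.8
VBI_1 = ln(ln(41.6 + 0.8)) = 1.321
VBI_2 = ln(ln(707 + 0.8)) = 1.88132
VBI_blend = 0.39 * 1.321 + 0.61 * 1.88132 = 1.6628
visc_blend = exp(exp(1.6628)) - 0.8 = 194.4

194.4 cSt


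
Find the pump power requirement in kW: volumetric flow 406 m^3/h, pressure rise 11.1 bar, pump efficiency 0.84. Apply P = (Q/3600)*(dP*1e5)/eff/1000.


Q = 406 / 3600 = 0.112778 m^3/s
P = 0.112778 * (11.1 * 1e5) / 0.84 / 1000 = 149.0

149.0 kW


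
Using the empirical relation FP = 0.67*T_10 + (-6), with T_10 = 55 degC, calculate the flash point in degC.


FP = 0.67 * 55 + (-6) = 30.85

30.85 degC


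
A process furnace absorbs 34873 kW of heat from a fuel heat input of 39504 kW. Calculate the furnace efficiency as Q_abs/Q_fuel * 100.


Furnace efficiency = Q_absorbed / Q_fuel * 100
= 34873 / 39504 * 100 = 88.28

88.28 %


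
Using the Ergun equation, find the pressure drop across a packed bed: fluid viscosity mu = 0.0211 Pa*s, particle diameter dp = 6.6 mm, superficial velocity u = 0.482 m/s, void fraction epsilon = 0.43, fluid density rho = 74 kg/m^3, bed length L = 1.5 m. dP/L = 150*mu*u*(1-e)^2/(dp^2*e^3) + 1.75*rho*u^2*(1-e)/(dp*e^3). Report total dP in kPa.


dp = 6.6 mm = 0.0066 m
Viscous term = 150*0.0211*0.482*(1-0.43)^2 / (0.0066^2*0.43^3) = 143112
Inertial term = 1.75*74*0.482^2*(1-0.43) / (0.0066*0.43^3) = 32680.6
dP/L = 143112 + 32680.6 = 175793 Pa/m
dP = 175793 * 1.5 / 1000 = 263.7 kPa

263.7 kPa


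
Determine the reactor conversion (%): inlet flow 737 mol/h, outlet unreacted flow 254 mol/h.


X = (F_in - F_out) / F_in * 100
Moles reacted = 737 - 254 = 483
X = 483 / 737 * 100
= 0.6554 * 100
= 65.54 %

65.54 %


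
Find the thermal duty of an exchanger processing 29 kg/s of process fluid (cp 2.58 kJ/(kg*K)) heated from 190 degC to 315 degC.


Q = m_dot * cp * delta_T
delta_T = 315 - 190 = 125 K
Q = 29 * 2.58 * 125
= 74.82 * 125
= 9352.5 kW

9352.5 kW


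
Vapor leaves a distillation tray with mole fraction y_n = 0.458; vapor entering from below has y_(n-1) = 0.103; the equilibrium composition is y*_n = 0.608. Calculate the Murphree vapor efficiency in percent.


Murphree vapor efficiency: EMV = (y_n - y_(n-1)) / (y*_n - y_(n-1)) * 100
EMV = (0.458 - 0.103) / (0.608 - 0.103) * 100 = 0.355 / 0.505 * 100 = 70.30

70.30 %


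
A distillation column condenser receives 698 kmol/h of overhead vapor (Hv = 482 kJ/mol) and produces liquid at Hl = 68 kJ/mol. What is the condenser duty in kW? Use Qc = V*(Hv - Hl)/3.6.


Qc = 698 * (482 - 68) / 3.6 = 698 * 414 / 3.6 = 80270

80270 kW


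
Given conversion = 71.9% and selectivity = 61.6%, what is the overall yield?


Overall yield = conversion (%) * selectivity (%) / 100
Conversion = 71.9%, Selectivity = 61.6%
Y = 71.9 * 61.6 / 100
= 44.2904 %

44.2904 %


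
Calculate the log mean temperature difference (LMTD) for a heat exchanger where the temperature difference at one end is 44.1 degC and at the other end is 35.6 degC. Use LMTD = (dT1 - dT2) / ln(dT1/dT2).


LMTD = (dT1 - dT2) / ln(dT1/dT2)
= (44.1 - 35.6) / ln(44.1 / 35.6) = 8.5 / 0.214114 = 39.70

39.70 degC


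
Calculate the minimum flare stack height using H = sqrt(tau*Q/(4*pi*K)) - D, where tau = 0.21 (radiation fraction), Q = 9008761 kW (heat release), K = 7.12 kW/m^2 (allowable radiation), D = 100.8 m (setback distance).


tau*Q/(4*pi*K) = 0.21 * 9008761 / (4 * pi * 7.12) = 21144.4
sqrt(21144.4) = 145.411
H = 145.411 - 100.8 = 44.61

44.61 m


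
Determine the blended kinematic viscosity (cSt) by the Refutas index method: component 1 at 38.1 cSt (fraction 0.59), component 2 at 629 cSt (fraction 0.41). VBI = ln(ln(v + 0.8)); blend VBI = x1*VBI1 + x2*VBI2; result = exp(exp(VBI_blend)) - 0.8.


Refutas method: VBN_i = 14.534*ln(ln(visc_i + 0.8)) + 10.975, blended linearly by mass fraction; since VBN is linear in VBI_i = ln(ln(visc_i + 0.8)) and the fractions sum to 1, blend VBI directly: visc = exp(exp(VBI_blend)) - 0.8
VBI_1 = ln(ln(38.1 + 0.8)) = 1.29773
VBI_2 = ln(ln(629 + 0.8)) = 1.86337
VBI_blend = 0.59 * 1.29773 + 0.41 * 1.86337 = 1.52964
visc_blend = exp(exp(1.52964)) - 0.8 = 100.3

100.3 cSt


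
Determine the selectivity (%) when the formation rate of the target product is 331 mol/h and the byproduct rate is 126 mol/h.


Selectivity = desired / (desired + undesired) * 100
Total products = 331 + 126 = 457 mol/h
S = 331 / 457 * 100
= 0.7243 * 100
= 72.43 %

72.43 %


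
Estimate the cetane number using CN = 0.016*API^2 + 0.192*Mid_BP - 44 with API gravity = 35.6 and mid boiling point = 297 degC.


CN = 0.016 * 35.6^2 + 0.192 * 297 - 44
CN = 20.27776 + 57.024 - 44 = 33.30176

33.30176


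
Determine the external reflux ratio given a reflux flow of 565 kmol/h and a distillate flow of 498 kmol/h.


Reflux ratio definition: R = L / D (liquid returned / distillate withdrawn)
L = 565 kmol/h, D = 498 kmol/h
R = 565 / 498 = 1.135

1.135


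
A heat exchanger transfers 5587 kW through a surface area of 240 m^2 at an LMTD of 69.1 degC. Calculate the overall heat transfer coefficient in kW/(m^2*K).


From Q = U*A*LMTD, U = Q / (A * LMTD)
U = 5587 / (240 * 69.1) = 5587 / 16584 = 0.3369

0.3369 kW/(m^2*K)


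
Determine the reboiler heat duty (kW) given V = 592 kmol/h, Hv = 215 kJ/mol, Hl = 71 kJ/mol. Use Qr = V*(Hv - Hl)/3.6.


Qr = 592 * (215 - 71) / 3.6 = 592 * 144 / 3.6 = 23680

23680 kW


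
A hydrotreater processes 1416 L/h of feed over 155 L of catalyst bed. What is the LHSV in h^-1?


LHSV = volumetric feed rate / catalyst volume
= 1416 L/h / 155 L
= 9.135 h^-1

9.135 h^-1


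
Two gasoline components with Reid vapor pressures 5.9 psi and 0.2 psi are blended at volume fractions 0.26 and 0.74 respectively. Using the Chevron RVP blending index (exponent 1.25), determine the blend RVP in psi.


Chevron index: RVP_blend = (sum xi*RVPi^1.25)^(1/1.25)
RVP^1.25 terms: 0.26 * 5.9^1.25 + 0.74 * 0.2^1.25 = 2.48975
RVP_blend = 2.48975^(1/1.25) = 2.075

2.075 psi


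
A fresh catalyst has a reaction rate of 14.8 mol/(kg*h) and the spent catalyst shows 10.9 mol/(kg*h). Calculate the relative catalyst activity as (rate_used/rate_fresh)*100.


Activity (%) = (rate_used / rate_fresh) * 100
rate_used = 10.9, rate_fresh = 14.8
= (10.9 / 14.8) * 100
= 0.7365 * 100 = 73.65

73.65 %


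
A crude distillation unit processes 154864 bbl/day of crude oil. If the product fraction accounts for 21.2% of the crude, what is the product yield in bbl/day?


Crude throughput = 154864 bbl/day
Fraction yield = 21.2%
yield = throughput * fraction / 100
yield = 154864 * 21.2 / 100 = 32831.168

32831.168 bbl/day


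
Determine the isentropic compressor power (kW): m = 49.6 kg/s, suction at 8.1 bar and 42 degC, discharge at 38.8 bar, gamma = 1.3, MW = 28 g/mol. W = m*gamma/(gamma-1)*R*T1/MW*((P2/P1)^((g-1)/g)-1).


Isentropic work: W = m*(gamma/(gamma-1))*(R*T1/MW)*((P2/P1)^((gamma-1)/gamma) - 1)
T1 = 42 + 273.15 = 315.15 K
Pressure ratio = 38.8 / 8.1 = 4.79012
Exponent = (1.3 - 1)/1.3 = 0.230769
(P2/P1)^exp - 1 = 4.79012^0.230769 - 1 = 0.435499
W = 49.6 * 1.3 / 0.3 * 8.314 * 315.15 / 28 * 0.435499 = 8759

8759 kW


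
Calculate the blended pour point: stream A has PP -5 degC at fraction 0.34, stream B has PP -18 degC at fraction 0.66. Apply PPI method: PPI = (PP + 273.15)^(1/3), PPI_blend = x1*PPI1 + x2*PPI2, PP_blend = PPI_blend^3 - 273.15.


PPI_1 = (-5 + 273.15)^(1/3) = 6.448508
PPI_2 = (-18 + 273.15)^(1/3) = 6.342569
PPI_blend = 0.34 * 6.448508 + 0.66 * 6.342569 = 6.378588
PP_blend = 6.378588^3 - 273.15 = 259.5217 - 273.15 = -13.63

-13.63 degC


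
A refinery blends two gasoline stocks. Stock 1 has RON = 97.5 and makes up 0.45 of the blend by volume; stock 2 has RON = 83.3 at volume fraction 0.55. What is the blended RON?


Linear blending: RON_blend = sum(vi * RONi)
Contribution 1: 0.45 * 97.5 = 43.875
Contribution 2: 0.55 * 83.3 = 45.815
RON_blend = 43.875 + 45.815 = 89.69

89.69


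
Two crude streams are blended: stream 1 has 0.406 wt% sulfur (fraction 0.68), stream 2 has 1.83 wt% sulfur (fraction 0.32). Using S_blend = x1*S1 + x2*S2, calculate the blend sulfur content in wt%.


Linear sulfur blending: S_blend = x1*S1 + x2*S2
Contribution 1: 0.68 * 0.406 = 0.27608 wt%
Contribution 2: 0.32 * 1.83 = 0.5856 wt%
S_blend = 0.27608 + 0.5856 = 0.86168

0.86168 wt%


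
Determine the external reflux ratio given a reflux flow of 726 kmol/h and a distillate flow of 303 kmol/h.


Reflux ratio definition: R = L / D (liquid returned / distillate withdrawn)
L = 726 kmol/h, D = 303 kmol/h
R = 726 / 303 = 2.396

2.396


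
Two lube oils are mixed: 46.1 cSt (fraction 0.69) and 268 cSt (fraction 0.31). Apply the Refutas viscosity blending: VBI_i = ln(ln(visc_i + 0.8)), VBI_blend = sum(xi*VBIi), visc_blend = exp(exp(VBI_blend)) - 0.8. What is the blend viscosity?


Refutas method: VBN_i = 14.534*ln(ln(visc_i + 0.8)) + 10.975, blended linearly by mass fraction; since VBN is linear in VBI_i = ln(ln(visc_i + 0.8)) and the fractions sum to 1, blend VBI directly: visc = exp(exp(VBI_blend)) - 0.8
VBI_1 = ln(ln(46.1 + 0.8)) = 1.34756
VBI_2 = ln(ln(268 + 0.8)) = 1.72169
VBI_blend = 0.69 * 1.34756 + 0.31 * 1.72169 = 1.46354
visc_blend = exp(exp(1.46354)) - 0.8 = 74.48

74.48 cSt


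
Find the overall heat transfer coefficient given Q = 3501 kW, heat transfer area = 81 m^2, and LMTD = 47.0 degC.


From Q = U*A*LMTD, U = Q / (A * LMTD)
U = 3501 / (81 * 47.0) = 3501 / 3807 = 0.9196

0.9196 kW/(m^2*K)


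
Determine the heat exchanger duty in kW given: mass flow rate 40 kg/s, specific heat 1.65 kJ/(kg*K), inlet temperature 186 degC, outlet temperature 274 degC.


Q = m_dot * cp * delta_T
delta_T = 274 - 186 = 88 K
Q = 40 * 1.65 * 88
= 66 * 88
= 5808 kW

5808 kW


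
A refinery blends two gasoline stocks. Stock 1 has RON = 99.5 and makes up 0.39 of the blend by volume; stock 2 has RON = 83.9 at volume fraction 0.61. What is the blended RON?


Linear blending: RON_blend = sum(vi * RONi)
Contribution 1: 0.39 * 99.5 = 38.805
Contribution 2: 0.61 * 83.9 = 51.179
RON_blend = 38.805 + 51.179 = 89.984

89.984


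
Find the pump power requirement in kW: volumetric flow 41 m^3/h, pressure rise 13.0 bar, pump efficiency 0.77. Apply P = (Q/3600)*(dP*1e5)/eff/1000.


Q = 41 / 3600 = 0.0113889 m^3/s
P = 0.0113889 * (13.0 * 1e5) / 0.77 / 1000 = 19.23

19.23 kW


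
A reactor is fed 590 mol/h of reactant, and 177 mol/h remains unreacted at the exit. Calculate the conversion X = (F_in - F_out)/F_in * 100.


X = (F_in - F_out) / F_in * 100
Moles reacted = 590 - 177 = 413
X = 413 / 590 * 100
= 0.7000 * 100
= 70.00 %

70.00 %


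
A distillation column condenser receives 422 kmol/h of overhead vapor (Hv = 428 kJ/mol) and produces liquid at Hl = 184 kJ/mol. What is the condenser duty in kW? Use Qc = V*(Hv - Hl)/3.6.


Qc = 422 * (428 - 184) / 3.6 = 422 * 244 / 3.6 = 28600

28600 kW


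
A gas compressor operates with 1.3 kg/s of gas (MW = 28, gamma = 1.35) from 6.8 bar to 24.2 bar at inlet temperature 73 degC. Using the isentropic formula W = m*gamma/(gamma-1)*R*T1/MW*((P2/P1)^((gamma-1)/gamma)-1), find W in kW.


Isentropic work: W = m*(gamma/(gamma-1))*(R*T1/MW)*((P2/P1)^((gamma-1)/gamma) - 1)
T1 = 73 + 273.15 = 346.15 K
Pressure ratio = 24.2 / 6.8 = 3.55882
Exponent = (1.35 - 1)/1.35 = 0.259259
(P2/P1)^exp - 1 = 3.55882^0.259259 - 1 = 0.389732
W = 1.3 * 1.35 / 0.35 * 8.314 * 346.15 / 28 * 0.389732 = 200.9

200.9 kW


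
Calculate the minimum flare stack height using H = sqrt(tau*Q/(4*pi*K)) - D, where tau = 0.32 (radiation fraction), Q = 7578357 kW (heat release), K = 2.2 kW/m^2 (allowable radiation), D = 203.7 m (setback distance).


tau*Q/(4*pi*K) = 0.32 * 7578357 / (4 * pi * 2.2) = 87718.8
sqrt(87718.8) = 296.174
H = 296.174 - 203.7 = 92.47

92.47 m


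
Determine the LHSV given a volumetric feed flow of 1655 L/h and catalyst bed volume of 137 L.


LHSV = volumetric feed rate / catalyst volume
= 1655 L/h / 137 L
= 12.08 h^-1

12.08 h^-1


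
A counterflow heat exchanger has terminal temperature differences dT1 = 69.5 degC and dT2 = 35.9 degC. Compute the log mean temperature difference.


LMTD = (dT1 - dT2) / ln(dT1/dT2)
= (69.5 - 35.9) / ln(69.5 / 35.9) = 33.6 / 0.660589 = 50.86

50.86 degC


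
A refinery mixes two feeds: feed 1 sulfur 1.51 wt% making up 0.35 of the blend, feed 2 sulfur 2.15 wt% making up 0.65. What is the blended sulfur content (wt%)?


Linear sulfur blending: S_blend = x1*S1 + x2*S2
Contribution 1: 0.35 * 1.51 = 0.5285 wt%
Contribution 2: 0.65 * 2.15 = 1.3975 wt%
S_blend = 0.5285 + 1.3975 = 1.926

1.926 wt%


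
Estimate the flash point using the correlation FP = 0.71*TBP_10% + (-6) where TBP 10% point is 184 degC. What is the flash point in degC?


FP = 0.71 * 184 + (-6) = 124.64

124.64 degC


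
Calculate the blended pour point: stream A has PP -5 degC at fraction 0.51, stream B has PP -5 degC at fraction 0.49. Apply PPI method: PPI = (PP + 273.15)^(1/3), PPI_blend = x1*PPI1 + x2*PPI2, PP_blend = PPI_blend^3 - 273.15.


PPI_1 = (-5 + 273.15)^(1/3) = 6.448508
PPI_2 = (-5 + 273.15)^(1/3) = 6.448508
PPI_blend = 0.51 * 6.448508 + 0.49 * 6.448508 = 6.448508
PP_blend = 6.448508^3 - 273.15 = 268.15 - 273.15 = -5

-5 degC


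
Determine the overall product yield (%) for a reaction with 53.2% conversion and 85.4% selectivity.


Overall yield = conversion (%) * selectivity (%) / 100
Conversion = 53.2%, Selectivity = 85.4%
Y = 53.2 * 85.4 / 100
= 45.4328 %

45.4328 %


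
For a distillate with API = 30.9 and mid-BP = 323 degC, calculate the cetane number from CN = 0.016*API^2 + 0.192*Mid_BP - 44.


CN = 0.016 * 30.9^2 + 0.192 * 323 - 44
CN = 15.27696 + 62.016 - 44 = 33.29296

33.29296


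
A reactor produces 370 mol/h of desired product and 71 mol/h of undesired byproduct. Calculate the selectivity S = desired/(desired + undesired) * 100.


Selectivity = desired / (desired + undesired) * 100
Total products = 370 + 71 = 441 mol/h
S = 370 / 441 * 100
= 0.8390 * 100
= 83.90 %

83.90 %


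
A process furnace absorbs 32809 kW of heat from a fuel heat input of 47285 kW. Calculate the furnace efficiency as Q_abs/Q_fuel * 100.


Furnace efficiency = Q_absorbed / Q_fuel * 100
= 32809 / 47285 * 100 = 69.39

69.39 %


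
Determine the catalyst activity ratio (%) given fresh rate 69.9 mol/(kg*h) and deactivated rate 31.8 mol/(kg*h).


Activity (%) = (rate_used / rate_fresh) * 100
rate_used = 31.8, rate_fresh = 69.9
= (31.8 / 69.9) * 100
= 0.4549 * 100 = 45.49

45.49 %


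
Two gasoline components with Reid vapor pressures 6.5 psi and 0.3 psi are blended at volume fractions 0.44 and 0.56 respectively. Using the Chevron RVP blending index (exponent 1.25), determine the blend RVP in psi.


Chevron index: RVP_blend = (sum xi*RVPi^1.25)^(1/1.25)
RVP^1.25 terms: 0.44 * 6.5^1.25 + 0.56 * 0.3^1.25 = 4.69095
RVP_blend = 4.69095^(1/1.25) = 3.444

3.444 psi


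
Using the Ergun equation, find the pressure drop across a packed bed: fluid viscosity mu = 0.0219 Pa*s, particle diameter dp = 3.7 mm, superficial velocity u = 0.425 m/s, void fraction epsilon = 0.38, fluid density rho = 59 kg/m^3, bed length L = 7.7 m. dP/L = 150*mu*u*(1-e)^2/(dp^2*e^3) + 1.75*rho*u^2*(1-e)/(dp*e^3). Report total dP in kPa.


dp = 3.7 mm = 0.0037 m
Viscous term = 150*0.0219*0.425*(1-0.38)^2 / (0.0037^2*0.38^3) = 714420
Inertial term = 1.75*59*0.425^2*(1-0.38) / (0.0037*0.38^3) = 56951.8
dP/L = 714420 + 56951.8 = 771372 Pa/m
dP = 771372 * 7.7 / 1000 = 5940 kPa

5940 kPa


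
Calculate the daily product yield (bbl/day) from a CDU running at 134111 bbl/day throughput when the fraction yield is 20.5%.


Crude throughput = 134111 bbl/day
Fraction yield = 20.5%
yield = throughput * fraction / 100
yield = 134111 * 20.5 / 100 = 27492.755

27492.755 bbl/day


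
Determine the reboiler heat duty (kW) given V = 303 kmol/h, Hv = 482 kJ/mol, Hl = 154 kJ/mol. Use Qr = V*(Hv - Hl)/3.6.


Qr = 303 * (482 - 154) / 3.6 = 303 * 328 / 3.6 = 27610

27610 kW


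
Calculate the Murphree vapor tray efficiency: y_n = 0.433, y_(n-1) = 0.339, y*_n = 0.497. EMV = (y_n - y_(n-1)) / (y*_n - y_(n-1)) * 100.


Murphree vapor efficiency: EMV = (y_n - y_(n-1)) / (y*_n - y_(n-1)) * 100
EMV = (0.433 - 0.339) / (0.497 - 0.339) * 100 = 0.094 / 0.158 * 100 = 59.49

59.49 %


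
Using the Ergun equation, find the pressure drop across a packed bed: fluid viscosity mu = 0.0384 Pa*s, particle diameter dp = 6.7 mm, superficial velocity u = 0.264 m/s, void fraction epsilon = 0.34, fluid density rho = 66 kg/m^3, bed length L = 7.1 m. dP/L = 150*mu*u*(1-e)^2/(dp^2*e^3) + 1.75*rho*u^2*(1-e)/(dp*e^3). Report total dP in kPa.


dp = 6.7 mm = 0.0067 m
Viscous term = 150*0.0384*0.264*(1-0.34)^2 / (0.0067^2*0.34^3) = 375429
Inertial term = 1.75*66*0.264^2*(1-0.34) / (0.0067*0.34^3) = 20175.4
dP/L = 375429 + 20175.4 = 395604 Pa/m
dP = 395604 * 7.1 / 1000 = 2809 kPa

2809 kPa


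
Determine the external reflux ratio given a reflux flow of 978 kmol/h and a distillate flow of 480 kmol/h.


Reflux ratio definition: R = L / D (liquid returned / distillate withdrawn)
L = 978 kmol/h, D = 480 kmol/h
R = 978 / 480 = 2.038

2.038


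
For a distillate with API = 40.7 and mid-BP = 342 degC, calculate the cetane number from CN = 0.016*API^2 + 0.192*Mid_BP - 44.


CN = 0.016 * 40.7^2 + 0.192 * 342 - 44
CN = 26.50384 + 65.664 - 44 = 48.16784

48.16784


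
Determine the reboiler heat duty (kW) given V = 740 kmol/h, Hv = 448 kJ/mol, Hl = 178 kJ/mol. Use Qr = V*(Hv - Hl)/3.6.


Qr = 740 * (448 - 178) / 3.6 = 740 * 270 / 3.6 = 55500

55500 kW


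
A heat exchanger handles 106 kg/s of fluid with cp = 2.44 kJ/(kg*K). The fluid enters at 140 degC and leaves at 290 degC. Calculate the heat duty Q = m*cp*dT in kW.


Q = m_dot * cp * delta_T
delta_T = 290 - 140 = 150 K
Q = 106 * 2.44 * 150
= 258.64 * 150
= 38796 kW

38796 kW


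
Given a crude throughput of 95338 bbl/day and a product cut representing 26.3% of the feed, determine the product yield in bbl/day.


Crude throughput = 95338 bbl/day
Fraction yield = 26.3%
yield = throughput * fraction / 100
yield = 95338 * 26.3 / 100 = 25073.894

25073.894 bbl/day


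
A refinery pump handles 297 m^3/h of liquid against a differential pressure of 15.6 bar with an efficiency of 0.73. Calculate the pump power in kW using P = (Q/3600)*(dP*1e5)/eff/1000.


Q = 297 / 3600 = 0.0825 m^3/s
P = 0.0825 * (15.6 * 1e5) / 0.73 / 1000 = 176.3

176.3 kW


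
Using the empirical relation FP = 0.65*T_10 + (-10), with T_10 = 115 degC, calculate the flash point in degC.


FP = 0.65 * 115 + (-10) = 64.75

64.75 degC


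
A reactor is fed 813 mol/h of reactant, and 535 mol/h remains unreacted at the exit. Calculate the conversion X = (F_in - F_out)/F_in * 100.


X = (F_in - F_out) / F_in * 100
Moles reacted = 813 - 535 = 278
X = 278 / 813 * 100
= 0.3419 * 100
= 34.19 %

34.19 %


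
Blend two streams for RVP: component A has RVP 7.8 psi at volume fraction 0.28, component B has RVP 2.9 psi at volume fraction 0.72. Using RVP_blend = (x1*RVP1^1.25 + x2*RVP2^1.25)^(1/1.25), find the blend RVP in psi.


Chevron index: RVP_blend = (sum xi*RVPi^1.25)^(1/1.25)
RVP^1.25 terms: 0.28 * 7.8^1.25 + 0.72 * 2.9^1.25 = 6.37463
RVP_blend = 6.37463^(1/1.25) = 4.401

4.401 psi


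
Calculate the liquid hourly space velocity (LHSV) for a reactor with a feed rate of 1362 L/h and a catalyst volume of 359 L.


LHSV = volumetric feed rate / catalyst volume
= 1362 L/h / 359 L
= 3.794 h^-1

3.794 h^-1


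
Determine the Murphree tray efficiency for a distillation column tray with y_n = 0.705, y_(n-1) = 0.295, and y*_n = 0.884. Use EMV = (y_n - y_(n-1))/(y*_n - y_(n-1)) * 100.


Murphree vapor efficiency: EMV = (y_n - y_(n-1)) / (y*_n - y_(n-1)) * 100
EMV = (0.705 - 0.295) / (0.884 - 0.295) * 100 = 0.41 / 0.589 * 100 = 69.61

69.61 %


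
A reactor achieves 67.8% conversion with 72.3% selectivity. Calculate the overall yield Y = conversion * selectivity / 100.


Overall yield = conversion (%) * selectivity (%) / 100
Conversion = 67.8%, Selectivity = 72.3%
Y = 67.8 * 72.3 / 100
= 49.0194 %

49.0194 %


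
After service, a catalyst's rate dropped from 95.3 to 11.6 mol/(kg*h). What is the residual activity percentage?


Activity (%) = (rate_used / rate_fresh) * 100
rate_used = 11.6, rate_fresh = 95.3
= (11.6 / 95.3) * 100
= 0.1217 * 100 = 12.17

12.17 %


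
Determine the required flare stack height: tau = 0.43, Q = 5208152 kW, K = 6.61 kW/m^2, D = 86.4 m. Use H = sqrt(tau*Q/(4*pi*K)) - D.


tau*Q/(4*pi*K) = 0.43 * 5208152 / (4 * pi * 6.61) = 26961.3
sqrt(26961.3) = 164.199
H = 164.199 - 86.4 = 77.80

77.80 m


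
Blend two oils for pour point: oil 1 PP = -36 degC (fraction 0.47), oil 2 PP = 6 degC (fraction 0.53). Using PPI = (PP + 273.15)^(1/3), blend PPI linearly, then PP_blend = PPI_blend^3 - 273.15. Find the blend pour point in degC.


PPI_1 = (-36 + 273.15)^(1/3) = 6.189768
PPI_2 = (6 + 273.15)^(1/3) = 6.535506
PPI_blend = 0.47 * 6.189768 + 0.53 * 6.535506 = 6.373009
PP_blend = 6.373009^3 - 273.15 = 258.8413 - 273.15 = -14.31

-14.31 degC


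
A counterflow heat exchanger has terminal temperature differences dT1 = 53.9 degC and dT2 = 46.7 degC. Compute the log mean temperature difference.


LMTD = (dT1 - dT2) / ln(dT1/dT2)
= (53.9 - 46.7) / ln(53.9 / 46.7) = 7.2 / 0.143386 = 50.21

50.21 degC


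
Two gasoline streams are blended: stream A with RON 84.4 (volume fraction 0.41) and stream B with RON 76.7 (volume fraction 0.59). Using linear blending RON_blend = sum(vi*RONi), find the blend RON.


Linear blending: RON_blend = sum(vi * RONi)
Contribution 1: 0.41 * 84.4 = 34.604
Contribution 2: 0.59 * 76.7 = 45.253
RON_blend = 34.604 + 45.253 = 79.857

79.857


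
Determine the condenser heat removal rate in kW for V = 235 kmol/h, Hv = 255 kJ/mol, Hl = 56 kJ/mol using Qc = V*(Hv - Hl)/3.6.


Qc = 235 * (255 - 56) / 3.6 = 235 * 199 / 3.6 = 12990

12990 kW


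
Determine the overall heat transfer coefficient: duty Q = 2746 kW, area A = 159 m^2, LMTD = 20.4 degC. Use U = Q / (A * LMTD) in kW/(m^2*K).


From Q = U*A*LMTD, U = Q / (A * LMTD)
U = 2746 / (159 * 20.4) = 2746 / 3243.6 = 0.8466

0.8466 kW/(m^2*K)


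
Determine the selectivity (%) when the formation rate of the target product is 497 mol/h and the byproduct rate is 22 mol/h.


Selectivity = desired / (desired + undesired) * 100
Total products = 497 + 22 = 519 mol/h
S = 497 / 519 * 100
= 0.9576 * 100
= 95.76 %

95.76 %


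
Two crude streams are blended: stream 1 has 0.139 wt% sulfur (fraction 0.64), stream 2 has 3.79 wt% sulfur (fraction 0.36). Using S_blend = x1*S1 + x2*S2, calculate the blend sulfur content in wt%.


Linear sulfur blending: S_blend = x1*S1 + x2*S2
Contribution 1: 0.64 * 0.139 = 0.08896 wt%
Contribution 2: 0.36 * 3.79 = 1.3644 wt%
S_blend = 0.08896 + 1.3644 = 1.45336

1.45336 wt%


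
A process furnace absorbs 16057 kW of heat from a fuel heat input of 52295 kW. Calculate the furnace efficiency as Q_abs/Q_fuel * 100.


Furnace efficiency = Q_absorbed / Q_fuel * 100
= 16057 / 52295 * 100 = 30.70

30.70 %


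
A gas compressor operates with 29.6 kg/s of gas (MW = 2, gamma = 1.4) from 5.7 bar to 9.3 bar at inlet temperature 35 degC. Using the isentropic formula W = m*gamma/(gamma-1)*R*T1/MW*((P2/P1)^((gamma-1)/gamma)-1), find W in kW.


Isentropic work: W = m*(gamma/(gamma-1))*(R*T1/MW)*((P2/P1)^((gamma-1)/gamma) - 1)
T1 = 35 + 273.15 = 308.15 K
Pressure ratio = 9.3 / 5.7 = 1.63158
Exponent = (1.4 - 1)/1.4 = 0.285714
(P2/P1)^exp - 1 = 1.63158^0.285714 - 1 = 0.150125
W = 29.6 * 1.4 / 0.4 * 8.314 * 308.15 / 2 * 0.150125 = 19920

19920 kW


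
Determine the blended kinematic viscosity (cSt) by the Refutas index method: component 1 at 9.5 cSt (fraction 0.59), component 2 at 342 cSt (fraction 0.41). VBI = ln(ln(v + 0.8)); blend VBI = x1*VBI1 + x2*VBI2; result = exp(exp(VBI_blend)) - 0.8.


Refutas method: VBN_i = 14.534*ln(ln(visc_i + 0.8)) + 10.975, blended linearly by mass fraction; since VBN is linear in VBI_i = ln(ln(visc_i + 0.8)) and the fractions sum to 1, blend VBI directly: visc = exp(exp(VBI_blend)) - 0.8
VBI_1 = ln(ln(9.5 + 0.8)) = 0.846788
VBI_2 = ln(ln(342 + 0.8)) = 1.76424
VBI_blend = 0.59 * 0.846788 + 0.41 * 1.76424 = 1.22294
visc_blend = exp(exp(1.22294)) - 0.8 = 29.08

29.08 cSt


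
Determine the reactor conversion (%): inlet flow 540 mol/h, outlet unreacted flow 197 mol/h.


X = (F_in - F_out) / F_in * 100
Moles reacted = 540 - 197 = 343
X = 343 / 540 * 100
= 0.6352 * 100
= 63.52 %

63.52 %


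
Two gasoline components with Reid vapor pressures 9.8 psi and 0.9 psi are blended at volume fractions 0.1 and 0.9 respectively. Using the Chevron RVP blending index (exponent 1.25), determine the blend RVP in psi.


Chevron index: RVP_blend = (sum xi*RVPi^1.25)^(1/1.25)
RVP^1.25 terms: 0.1 * 9.8^1.25 + 0.9 * 0.9^1.25 = 2.52288
RVP_blend = 2.52288^(1/1.25) = 2.097

2.097 psi


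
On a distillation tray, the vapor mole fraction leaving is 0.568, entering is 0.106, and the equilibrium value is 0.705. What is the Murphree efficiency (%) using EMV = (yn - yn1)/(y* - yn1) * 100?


Murphree vapor efficiency: EMV = (y_n - y_(n-1)) / (y*_n - y_(n-1)) * 100
EMV = (0.568 - 0.106) / (0.705 - 0.106) * 100 = 0.462 / 0.599 * 100 = 77.13

77.13 %


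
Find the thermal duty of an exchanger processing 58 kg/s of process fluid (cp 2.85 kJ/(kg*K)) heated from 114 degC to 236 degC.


Q = m_dot * cp * delta_T
delta_T = 236 - 114 = 122 K
Q = 58 * 2.85 * 122
= 165.3 * 122
= 20166.6 kW

20166.6 kW


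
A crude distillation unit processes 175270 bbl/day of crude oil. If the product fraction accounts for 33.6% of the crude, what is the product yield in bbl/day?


Crude throughput = 175270 bbl/day
Fraction yield = 33.6%
yield = throughput * fraction / 100
yield = 175270 * 33.6 / 100 = 58890.72

58890.72 bbl/day


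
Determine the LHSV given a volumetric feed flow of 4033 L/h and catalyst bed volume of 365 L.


LHSV = volumetric feed rate / catalyst volume
= 4033 L/h / 365 L
= 11.05 h^-1

11.05 h^-1


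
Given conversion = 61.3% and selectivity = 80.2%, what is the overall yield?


Overall yield = conversion (%) * selectivity (%) / 100
Conversion = 61.3%, Selectivity = 80.2%
Y = 61.3 * 80.2 / 100
= 49.1626 %

49.1626 %


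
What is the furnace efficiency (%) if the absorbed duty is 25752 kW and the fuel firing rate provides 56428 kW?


Furnace efficiency = Q_absorbed / Q_fuel * 100
= 25752 / 56428 * 100 = 45.64

45.64 %


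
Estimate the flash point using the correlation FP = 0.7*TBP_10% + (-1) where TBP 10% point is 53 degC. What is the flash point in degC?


FP = 0.7 * 53 + (-1) = 36.1

36.1 degC


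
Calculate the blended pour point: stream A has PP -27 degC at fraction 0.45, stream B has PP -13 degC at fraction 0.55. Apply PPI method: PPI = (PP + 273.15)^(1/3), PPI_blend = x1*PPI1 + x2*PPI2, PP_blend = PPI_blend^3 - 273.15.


PPI_1 = (-27 + 273.15)^(1/3) = 6.2671
PPI_2 = (-13 + 273.15)^(1/3) = 6.383731
PPI_blend = 0.45 * 6.2671 + 0.55 * 6.383731 = 6.331247
PP_blend = 6.331247^3 - 273.15 = 253.7861 - 273.15 = -19.36

-19.36 degC


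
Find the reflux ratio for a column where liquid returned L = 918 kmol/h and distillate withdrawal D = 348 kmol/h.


Reflux ratio definition: R = L / D (liquid returned / distillate withdrawn)
L = 918 kmol/h, D = 348 kmol/h
R = 918 / 348 = 2.638

2.638


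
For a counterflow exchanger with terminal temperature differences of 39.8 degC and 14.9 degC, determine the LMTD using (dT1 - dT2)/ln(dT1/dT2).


LMTD = (dT1 - dT2) / ln(dT1/dT2)
= (39.8 - 14.9) / ln(39.8 / 14.9) = 24.9 / 0.982506 = 25.34

25.34 degC


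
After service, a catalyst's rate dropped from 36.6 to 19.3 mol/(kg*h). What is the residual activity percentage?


Activity (%) = (rate_used / rate_fresh) * 100
rate_used = 19.3, rate_fresh = 36.6
= (19.3 / 36.6) * 100
= 0.5273 * 100 = 52.73

52.73 %


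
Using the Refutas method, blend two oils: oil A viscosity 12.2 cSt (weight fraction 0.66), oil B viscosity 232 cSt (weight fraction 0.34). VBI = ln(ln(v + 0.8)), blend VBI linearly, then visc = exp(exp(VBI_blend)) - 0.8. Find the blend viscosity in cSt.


Refutas method: VBN_i = 14.534*ln(ln(visc_i + 0.8)) + 10.975, blended linearly by mass fraction; since VBN is linear in VBI_i = ln(ln(visc_i + 0.8)) and the fractions sum to 1, blend VBI directly: visc = exp(exp(VBI_blend)) - 0.8
VBI_1 = ln(ln(12.2 + 0.8)) = 0.941939
VBI_2 = ln(ln(232 + 0.8)) = 1.69565
VBI_blend = 0.66 * 0.941939 + 0.34 * 1.69565 = 1.1982
visc_blend = exp(exp(1.1982)) - 0.8 = 26.70

26.70 cSt


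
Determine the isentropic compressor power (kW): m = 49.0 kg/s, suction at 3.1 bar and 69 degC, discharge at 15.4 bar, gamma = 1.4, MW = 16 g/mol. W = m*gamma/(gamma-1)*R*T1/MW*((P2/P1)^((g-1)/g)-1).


Isentropic work: W = m*(gamma/(gamma-1))*(R*T1/MW)*((P2/P1)^((gamma-1)/gamma) - 1)
T1 = 69 + 273.15 = 342.15 K
Pressure ratio = 15.4 / 3.1 = 4.96774
Exponent = (1.4 - 1)/1.4 = 0.285714
(P2/P1)^exp - 1 = 4.96774^0.285714 - 1 = 0.580892
W = 49.0 * 1.4 / 0.4 * 8.314 * 342.15 / 16 * 0.580892 = 17710

17710 kW


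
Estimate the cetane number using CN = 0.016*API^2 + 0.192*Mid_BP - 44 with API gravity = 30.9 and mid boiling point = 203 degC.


CN = 0.016 * 30.9^2 + 0.192 * 203 - 44
CN = 15.27696 + 38.976 - 44 = 10.25296

10.25296


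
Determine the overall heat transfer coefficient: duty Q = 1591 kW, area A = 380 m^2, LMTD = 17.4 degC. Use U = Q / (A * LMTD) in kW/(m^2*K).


From Q = U*A*LMTD, U = Q / (A * LMTD)
U = 1591 / (380 * 17.4) = 1591 / 6612 = 0.2406

0.2406 kW/(m^2*K)


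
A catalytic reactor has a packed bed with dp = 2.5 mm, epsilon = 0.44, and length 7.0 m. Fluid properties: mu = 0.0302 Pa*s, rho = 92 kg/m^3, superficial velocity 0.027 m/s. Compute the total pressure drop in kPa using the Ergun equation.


dp = 2.5 mm = 0.0025 m
Viscous term = 150*0.0302*0.027*(1-0.44)^2 / (0.0025^2*0.44^3) = 72044.4
Inertial term = 1.75*92*0.027^2*(1-0.44) / (0.0025*0.44^3) = 308.634
dP/L = 72044.4 + 308.634 = 72353 Pa/m
dP = 72353 * 7.0 / 1000 = 506.5 kPa

506.5 kPa


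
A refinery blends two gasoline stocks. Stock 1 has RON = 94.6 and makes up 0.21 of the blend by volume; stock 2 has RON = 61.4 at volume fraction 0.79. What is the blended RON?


Linear blending: RON_blend = sum(vi * RONi)
Contribution 1: 0.21 * 94.6 = 19.866
Contribution 2: 0.79 * 61.4 = 48.506
RON_blend = 19.866 + 48.506 = 68.372

68.372


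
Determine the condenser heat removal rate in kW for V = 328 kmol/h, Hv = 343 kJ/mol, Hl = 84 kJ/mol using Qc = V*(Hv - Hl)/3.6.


Qc = 328 * (343 - 84) / 3.6 = 328 * 259 / 3.6 = 23600

23600 kW


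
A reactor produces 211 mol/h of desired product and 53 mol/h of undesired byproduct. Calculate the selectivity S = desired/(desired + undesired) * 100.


Selectivity = desired / (desired + undesired) * 100
Total products = 211 + 53 = 264 mol/h
S = 211 / 264 * 100
= 0.7992 * 100
= 79.92 %

79.92 %


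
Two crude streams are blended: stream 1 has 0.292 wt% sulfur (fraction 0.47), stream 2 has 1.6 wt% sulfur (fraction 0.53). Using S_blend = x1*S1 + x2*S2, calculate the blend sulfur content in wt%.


Linear sulfur blending: S_blend = x1*S1 + x2*S2
Contribution 1: 0.47 * 0.292 = 0.13724 wt%
Contribution 2: 0.53 * 1.6 = 0.848 wt%
S_blend = 0.13724 + 0.848 = 0.98524

0.98524 wt%


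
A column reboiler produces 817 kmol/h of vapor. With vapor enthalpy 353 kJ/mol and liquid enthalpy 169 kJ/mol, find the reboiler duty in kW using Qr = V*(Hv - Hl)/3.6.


Qr = 817 * (353 - 169) / 3.6 = 817 * 184 / 3.6 = 41760

41760 kW


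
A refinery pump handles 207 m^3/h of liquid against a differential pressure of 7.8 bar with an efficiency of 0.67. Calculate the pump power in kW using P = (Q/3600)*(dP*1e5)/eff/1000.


Q = 207 / 3600 = 0.0575 m^3/s
P = 0.0575 * (7.8 * 1e5) / 0.67 / 1000 = 66.94

66.94 kW


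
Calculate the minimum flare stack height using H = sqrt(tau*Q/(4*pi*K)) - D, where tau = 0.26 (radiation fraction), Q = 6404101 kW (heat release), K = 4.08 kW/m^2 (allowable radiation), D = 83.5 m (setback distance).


tau*Q/(4*pi*K) = 0.26 * 6404101 / (4 * pi * 4.08) = 32475.9
sqrt(32475.9) = 180.211
H = 180.211 - 83.5 = 96.71

96.71 m


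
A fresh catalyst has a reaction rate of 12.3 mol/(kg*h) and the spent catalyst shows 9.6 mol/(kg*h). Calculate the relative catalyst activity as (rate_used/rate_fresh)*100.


Activity (%) = (rate_used / rate_fresh) * 100
rate_used = 9.6, rate_fresh = 12.3
= (9.6 / 12.3) * 100
= 0.7805 * 100 = 78.05

78.05 %


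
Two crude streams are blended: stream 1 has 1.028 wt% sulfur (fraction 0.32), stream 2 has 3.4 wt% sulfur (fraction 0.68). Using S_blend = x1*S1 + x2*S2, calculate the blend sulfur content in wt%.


Linear sulfur blending: S_blend = x1*S1 + x2*S2
Contribution 1: 0.32 * 1.028 = 0.32896 wt%
Contribution 2: 0.68 * 3.4 = 2.312 wt%
S_blend = 0.32896 + 2.312 = 2.64096

2.64096 wt%


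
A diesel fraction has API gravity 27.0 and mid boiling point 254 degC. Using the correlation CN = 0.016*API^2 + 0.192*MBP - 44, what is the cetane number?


CN = 0.016 * 27.0^2 + 0.192 * 254 - 44
CN = 11.664 + 48.768 - 44 = 16.432

16.432


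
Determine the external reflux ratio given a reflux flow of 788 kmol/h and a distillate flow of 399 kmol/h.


Reflux ratio definition: R = L / D (liquid returned / distillate withdrawn)
L = 788 kmol/h, D = 399 kmol/h
R = 788 / 399 = 1.975

1.975


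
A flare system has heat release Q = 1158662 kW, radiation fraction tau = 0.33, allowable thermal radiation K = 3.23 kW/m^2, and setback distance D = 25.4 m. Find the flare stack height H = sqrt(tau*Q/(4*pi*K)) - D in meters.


tau*Q/(4*pi*K) = 0.33 * 1158662 / (4 * pi * 3.23) = 9420.16
sqrt(9420.16) = 97.0575
H = 97.0575 - 25.4 = 71.66

71.66 m


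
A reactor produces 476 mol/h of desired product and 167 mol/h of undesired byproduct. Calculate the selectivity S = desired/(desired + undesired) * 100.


Selectivity = desired / (desired + undesired) * 100
Total products = 476 + 167 = 643 mol/h
S = 476 / 643 * 100
= 0.7403 * 100
= 74.03 %

74.03 %


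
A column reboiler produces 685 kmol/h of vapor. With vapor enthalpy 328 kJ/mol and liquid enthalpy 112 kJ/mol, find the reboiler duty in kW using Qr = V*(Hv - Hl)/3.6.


Qr = 685 * (328 - 112) / 3.6 = 685 * 216 / 3.6 = 41100

41100 kW


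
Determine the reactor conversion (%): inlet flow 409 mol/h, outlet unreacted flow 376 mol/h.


X = (F_in - F_out) / F_in * 100
Moles reacted = 409 - 376 = 33
X = 33 / 409 * 100
= 0.08068 * 100
= 8.068 %

8.068 %


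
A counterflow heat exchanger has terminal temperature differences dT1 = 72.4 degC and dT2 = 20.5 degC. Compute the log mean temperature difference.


LMTD = (dT1 - dT2) / ln(dT1/dT2)
= (72.4 - 20.5) / ln(72.4 / 20.5) = 51.9 / 1.26178 = 41.13

41.13 degC


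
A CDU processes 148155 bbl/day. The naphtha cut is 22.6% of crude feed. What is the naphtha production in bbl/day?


Crude throughput = 148155 bbl/day
Fraction yield = 22.6%
yield = throughput * fraction / 100
yield = 148155 * 22.6 / 100 = 33483.03

33483.03 bbl/day


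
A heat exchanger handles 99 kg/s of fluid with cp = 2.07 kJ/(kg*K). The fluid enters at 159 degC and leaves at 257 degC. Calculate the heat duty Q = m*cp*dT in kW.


Q = m_dot * cp * delta_T
delta_T = 257 - 159 = 98 K
Q = 99 * 2.07 * 98
= 204.93 * 98
= 20083.14 kW

20083.14 kW
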